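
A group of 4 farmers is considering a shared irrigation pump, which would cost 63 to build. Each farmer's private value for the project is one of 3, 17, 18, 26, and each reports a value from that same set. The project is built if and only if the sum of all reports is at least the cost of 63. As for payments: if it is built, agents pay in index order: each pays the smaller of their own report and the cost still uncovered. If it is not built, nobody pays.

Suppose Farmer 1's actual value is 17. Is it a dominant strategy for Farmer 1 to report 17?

No

Consider the case where Farmer 2 reports 17, Farmer 3 reports 17 and Farmer 4 reports 26.
Truthful report 17: project built, pays 17, utility 17 - 17 = 0.
Report 3 instead: project built, pays 3, utility 17 - 3 = 14.
Since 14 > 0, reporting 3 is strictly better here, so truthful reporting is not dominant.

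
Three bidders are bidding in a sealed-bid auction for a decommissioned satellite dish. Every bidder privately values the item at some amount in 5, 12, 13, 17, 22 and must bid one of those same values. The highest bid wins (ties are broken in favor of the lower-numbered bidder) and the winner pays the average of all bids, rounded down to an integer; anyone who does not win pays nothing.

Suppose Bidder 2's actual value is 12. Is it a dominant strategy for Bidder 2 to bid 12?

Consider the case where Bidder 1 bids 5 and Bidder 3 bids 13.
Truthful bid 12: loses, pays 0, utility 0.
Bid 13 instead: wins, pays 10, utility 12 - 10 = 2.
Since 2 > 0, bidding 13 is strictly better here, so truthful bidding is not dominant.

No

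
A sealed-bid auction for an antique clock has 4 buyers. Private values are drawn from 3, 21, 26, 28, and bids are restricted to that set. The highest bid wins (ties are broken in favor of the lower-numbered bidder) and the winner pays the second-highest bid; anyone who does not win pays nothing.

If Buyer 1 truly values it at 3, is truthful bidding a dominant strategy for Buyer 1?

Yes

Check each profile of the others' bids and compare truth against every alternative bid.
Others bid (3, 3, 21): truth gives 0, best alternative gives -18.
Others bid (3, 21, 3): truth gives 0, best alternative gives -18.
Others bid (3, 21, 21): truth gives 0, best alternative gives -18.
Others bid (21, 3, 3): truth gives 0, best alternative gives -18.
Others bid (21, 3, 21): truth gives 0, best alternative gives -18.
Others bid (21, 21, 3): truth gives 0, best alternative gives -18.
(Remaining 58 profiles checked similarly; truth is weakly best in each.)
In every case the truthful bid is at least as good as any alternative, so it is a dominant strategy.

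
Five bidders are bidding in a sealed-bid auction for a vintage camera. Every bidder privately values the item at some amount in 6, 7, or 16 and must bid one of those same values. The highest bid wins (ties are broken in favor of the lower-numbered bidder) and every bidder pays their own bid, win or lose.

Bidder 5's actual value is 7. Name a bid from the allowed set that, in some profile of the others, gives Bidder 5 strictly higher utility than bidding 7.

Suppose Bidder 1 bids 6, Bidder 2 bids 6, Bidder 3 bids 6 and Bidder 4 bids 7.
Bid 7: loses but pays 7, utility -7.
Bid 6: loses but pays 6, utility -6.
So bidding 6 beats truth here (-6 > -7).

6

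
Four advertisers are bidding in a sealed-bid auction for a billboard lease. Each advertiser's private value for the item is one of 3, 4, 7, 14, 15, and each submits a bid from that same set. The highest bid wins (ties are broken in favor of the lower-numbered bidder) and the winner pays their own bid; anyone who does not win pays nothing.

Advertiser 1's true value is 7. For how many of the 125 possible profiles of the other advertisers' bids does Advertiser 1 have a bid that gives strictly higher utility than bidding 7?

8

Others bid (3, 3, 3): truth gives 0; bid 3 gives 4 > 0. Violating.
Others bid (3, 3, 4): truth gives 0; bid 4 gives 3 > 0. Violating.
Others bid (3, 4, 3): truth gives 0; bid 4 gives 3 > 0. Violating.
Others bid (3, 4, 4): truth gives 0; bid 4 gives 3 > 0. Violating.
Others bid (3, 3, 7): truth gives 0; no alternative beats it.
Others bid (3, 3, 14): truth gives 0; no alternative beats it.
(Checking all 125 profiles: 8 have a profitable deviation, 117 do not.)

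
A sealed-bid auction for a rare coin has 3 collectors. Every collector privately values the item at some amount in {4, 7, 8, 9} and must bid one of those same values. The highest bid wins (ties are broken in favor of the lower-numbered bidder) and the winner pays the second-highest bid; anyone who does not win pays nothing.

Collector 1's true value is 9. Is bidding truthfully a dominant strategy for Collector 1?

Yes

Check each profile of the others' bids and compare truth against every alternative bid.
Others bid (4, 4): truth gives 5, best alternative gives 5.
Others bid (4, 7): truth gives 2, best alternative gives 2.
Others bid (7, 4): truth gives 2, best alternative gives 2.
Others bid (7, 7): truth gives 2, best alternative gives 2.
Others bid (4, 8): truth gives 1, best alternative gives 1.
Others bid (7, 8): truth gives 1, best alternative gives 1.
(Remaining 10 profiles checked similarly; truth is weakly best in each.)
In every case the truthful bid is at least as good as any alternative, so it is a dominant strategy.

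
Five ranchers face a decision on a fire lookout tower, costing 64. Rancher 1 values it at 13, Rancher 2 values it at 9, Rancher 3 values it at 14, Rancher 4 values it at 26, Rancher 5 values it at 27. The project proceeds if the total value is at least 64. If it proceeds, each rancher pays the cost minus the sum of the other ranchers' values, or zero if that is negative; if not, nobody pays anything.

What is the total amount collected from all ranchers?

3

Total value 89 ≥ cost 64, so it is built.
Rancher 1: others sum to 76; max(0, 64 - 76) = 0.
Rancher 2: others sum to 80; max(0, 64 - 80) = 0.
Rancher 3: others sum to 75; max(0, 64 - 75) = 0.
Rancher 4: others sum to 63; max(0, 64 - 63) = 1.
Rancher 5: others sum to 62; max(0, 64 - 62) = 2.
Total collected = 0 + 0 + 0 + 1 + 2 = 3.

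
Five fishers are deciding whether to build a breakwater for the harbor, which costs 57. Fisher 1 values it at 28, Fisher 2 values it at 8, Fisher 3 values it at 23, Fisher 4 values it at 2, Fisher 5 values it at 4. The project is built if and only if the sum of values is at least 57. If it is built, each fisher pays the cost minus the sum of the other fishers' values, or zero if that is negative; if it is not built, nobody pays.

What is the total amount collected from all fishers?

35

Total value 65 ≥ cost 57, so it is built.
Fisher 1: others sum to 37; max(0, 57 - 37) = 20.
Fisher 2: others sum to 57; max(0, 57 - 57) = 0.
Fisher 3: others sum to 42; max(0, 57 - 42) = 15.
Fisher 4: others sum to 63; max(0, 57 - 63) = 0.
Fisher 5: others sum to 61; max(0, 57 - 61) = 0.
Total collected = 20 + 0 + 15 + 0 + 0 = 35.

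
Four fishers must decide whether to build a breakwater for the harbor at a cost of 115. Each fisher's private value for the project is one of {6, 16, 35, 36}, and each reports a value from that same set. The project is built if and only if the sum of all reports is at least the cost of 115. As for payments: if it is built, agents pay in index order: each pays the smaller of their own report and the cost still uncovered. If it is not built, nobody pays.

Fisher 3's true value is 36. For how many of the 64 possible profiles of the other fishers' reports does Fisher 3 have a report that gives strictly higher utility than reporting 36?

20

Others report (16, 35, 35): truth gives 0; report 35 gives 1 > 0. Violating.
Others report (16, 35, 36): truth gives 0; report 35 gives 1 > 0. Violating.
Others report (16, 36, 35): truth gives 0; report 35 gives 1 > 0. Violating.
Others report (16, 36, 36): truth gives 0; report 35 gives 1 > 0. Violating.
Others report (6, 6, 6): truth gives 0; no alternative beats it.
Others report (6, 6, 16): truth gives 0; no alternative beats it.
(Checking all 64 profiles: 20 have a profitable deviation, 44 do not.)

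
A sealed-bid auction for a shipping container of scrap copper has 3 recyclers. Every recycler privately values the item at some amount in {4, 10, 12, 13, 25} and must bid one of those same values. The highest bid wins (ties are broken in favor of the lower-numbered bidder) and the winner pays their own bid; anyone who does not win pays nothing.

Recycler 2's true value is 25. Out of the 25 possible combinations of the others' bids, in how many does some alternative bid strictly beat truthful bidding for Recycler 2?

12

Others bid (4, 4): truth gives 0; bid 10 gives 15 > 0. Violating.
Others bid (4, 10): truth gives 0; bid 10 gives 15 > 0. Violating.
Others bid (4, 12): truth gives 0; bid 12 gives 13 > 0. Violating.
Others bid (4, 13): truth gives 0; bid 13 gives 12 > 0. Violating.
Others bid (4, 25): truth gives 0; no alternative beats it.
Others bid (10, 25): truth gives 0; no alternative beats it.
(Checking all 25 profiles: 12 have a profitable deviation, 13 do not.)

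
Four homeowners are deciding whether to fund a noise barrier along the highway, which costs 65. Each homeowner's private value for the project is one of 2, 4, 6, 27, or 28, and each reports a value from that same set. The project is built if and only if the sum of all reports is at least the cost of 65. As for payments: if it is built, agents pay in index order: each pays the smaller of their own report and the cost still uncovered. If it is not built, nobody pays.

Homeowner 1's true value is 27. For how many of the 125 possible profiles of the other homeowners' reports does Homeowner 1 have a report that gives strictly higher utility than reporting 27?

Others report (4, 27, 28): truth gives 0; report 6 gives 21 > 0. Violating.
Others report (4, 28, 27): truth gives 0; report 6 gives 21 > 0. Violating.
Others report (4, 28, 28): truth gives 0; report 6 gives 21 > 0. Violating.
Others report (6, 27, 27): truth gives 0; report 6 gives 21 > 0. Violating.
Others report (2, 2, 2): truth gives 0; no alternative beats it.
Others report (2, 2, 4): truth gives 0; no alternative beats it.
(Checking all 125 profiles: 29 have a profitable deviation, 96 do not.)

29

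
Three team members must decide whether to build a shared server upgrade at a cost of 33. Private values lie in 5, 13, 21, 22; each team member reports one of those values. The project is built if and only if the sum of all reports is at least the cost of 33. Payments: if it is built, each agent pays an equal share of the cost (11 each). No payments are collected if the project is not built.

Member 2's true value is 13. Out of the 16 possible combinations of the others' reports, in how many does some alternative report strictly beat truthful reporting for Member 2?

2

Others report (5, 13): truth gives 0; report 21 gives 2 > 0. Violating.
Others report (13, 5): truth gives 0; report 21 gives 2 > 0. Violating.
Others report (5, 5): truth gives 0; no alternative beats it.
Others report (5, 21): truth gives 2; no alternative beats it.
(Checking all 16 profiles: 2 have a profitable deviation, 14 do not.)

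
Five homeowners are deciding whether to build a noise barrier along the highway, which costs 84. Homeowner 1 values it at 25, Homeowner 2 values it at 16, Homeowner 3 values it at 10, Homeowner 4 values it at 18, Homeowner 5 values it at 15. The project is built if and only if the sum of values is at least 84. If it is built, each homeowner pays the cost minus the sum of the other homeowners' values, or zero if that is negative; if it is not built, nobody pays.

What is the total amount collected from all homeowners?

Total value 84 ≥ cost 84, so it is built.
Homeowner 1: others sum to 59; max(0, 84 - 59) = 25.
Homeowner 2: others sum to 68; max(0, 84 - 68) = 16.
Homeowner 3: others sum to 74; max(0, 84 - 74) = 10.
Homeowner 4: others sum to 66; max(0, 84 - 66) = 18.
Homeowner 5: others sum to 69; max(0, 84 - 69) = 15.
Total collected = 25 + 16 + 10 + 18 + 15 = 84.

84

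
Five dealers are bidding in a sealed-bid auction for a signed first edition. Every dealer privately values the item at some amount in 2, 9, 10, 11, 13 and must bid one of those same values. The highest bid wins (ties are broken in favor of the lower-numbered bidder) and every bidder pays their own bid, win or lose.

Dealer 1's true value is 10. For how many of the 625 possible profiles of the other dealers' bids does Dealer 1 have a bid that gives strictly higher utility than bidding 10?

Others bid (2, 2, 2, 2): truth gives 0; bid 2 gives 8 > 0. Violating.
Others bid (2, 2, 2, 9): truth gives 0; bid 9 gives 1 > 0. Violating.
Others bid (2, 2, 2, 11): truth gives -10; bid 11 gives -1 > -10. Violating.
Others bid (2, 2, 2, 13): truth gives -10; bid 2 gives -2 > -10. Violating.
Others bid (2, 2, 2, 10): truth gives 0; no alternative beats it.
Others bid (2, 2, 9, 10): truth gives 0; no alternative beats it.
(Checking all 625 profiles: 560 have a profitable deviation, 65 do not.)

560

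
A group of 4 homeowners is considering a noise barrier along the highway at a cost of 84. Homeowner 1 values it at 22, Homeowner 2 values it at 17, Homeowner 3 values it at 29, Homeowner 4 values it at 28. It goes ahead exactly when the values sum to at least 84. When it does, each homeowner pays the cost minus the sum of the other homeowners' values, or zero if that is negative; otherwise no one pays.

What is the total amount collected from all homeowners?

Total value 96 ≥ cost 84, so it is built.
Homeowner 1: others sum to 74; max(0, 84 - 74) = 10.
Homeowner 2: others sum to 79; max(0, 84 - 79) = 5.
Homeowner 3: others sum to 67; max(0, 84 - 67) = 17.
Homeowner 4: others sum to 68; max(0, 84 - 68) = 16.
Total collected = 10 + 5 + 17 + 16 = 48.

48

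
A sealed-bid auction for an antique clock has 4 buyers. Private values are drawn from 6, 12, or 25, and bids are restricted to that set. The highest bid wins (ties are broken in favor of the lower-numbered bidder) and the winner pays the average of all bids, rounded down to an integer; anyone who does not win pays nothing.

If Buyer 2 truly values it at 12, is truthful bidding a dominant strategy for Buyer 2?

Yes

Check each profile of the others' bids and compare truth against every alternative bid.
Others bid (6, 6, 6): truth gives 5, best alternative gives 2.
Others bid (6, 6, 12): truth gives 3, best alternative gives 0.
Others bid (6, 12, 6): truth gives 3, best alternative gives 0.
Others bid (6, 12, 12): truth gives 2, best alternative gives 0.
Others bid (6, 6, 25): truth gives 0, best alternative gives 0.
Others bid (6, 12, 25): truth gives 0, best alternative gives 0.
(Remaining 21 profiles checked similarly; truth is weakly best in each.)
In every case the truthful bid is at least as good as any alternative, so it is a dominant strategy.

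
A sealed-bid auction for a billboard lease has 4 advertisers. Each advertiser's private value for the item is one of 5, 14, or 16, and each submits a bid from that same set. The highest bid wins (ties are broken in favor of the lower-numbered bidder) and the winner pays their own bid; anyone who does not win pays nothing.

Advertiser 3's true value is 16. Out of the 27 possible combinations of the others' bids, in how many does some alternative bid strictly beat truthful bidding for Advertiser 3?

Others bid (5, 5, 5): truth gives 0; bid 14 gives 2 > 0. Violating.
Others bid (5, 5, 14): truth gives 0; bid 14 gives 2 > 0. Violating.
Others bid (5, 5, 16): truth gives 0; no alternative beats it.
Others bid (5, 14, 5): truth gives 0; no alternative beats it.
(Checking all 27 profiles: 2 have a profitable deviation, 25 do not.)

2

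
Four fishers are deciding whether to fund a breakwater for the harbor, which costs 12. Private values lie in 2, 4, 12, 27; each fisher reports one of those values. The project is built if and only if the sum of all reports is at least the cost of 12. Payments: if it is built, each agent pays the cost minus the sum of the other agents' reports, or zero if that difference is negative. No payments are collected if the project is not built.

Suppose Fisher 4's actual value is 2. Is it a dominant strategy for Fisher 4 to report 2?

Yes

Check each profile of the others' reports and compare truth against every alternative report.
Others report (2, 2, 4): truth gives 0, best alternative gives -2.
Others report (2, 4, 2): truth gives 0, best alternative gives -2.
Others report (4, 2, 2): truth gives 0, best alternative gives -2.
Others report (2, 2, 12): truth gives 2, best alternative gives 2.
Others report (2, 2, 27): truth gives 2, best alternative gives 2.
Others report (2, 4, 12): truth gives 2, best alternative gives 2.
(Remaining 58 profiles checked similarly; truth is weakly best in each.)
In every case the truthful report is at least as good as any alternative, so it is a dominant strategy.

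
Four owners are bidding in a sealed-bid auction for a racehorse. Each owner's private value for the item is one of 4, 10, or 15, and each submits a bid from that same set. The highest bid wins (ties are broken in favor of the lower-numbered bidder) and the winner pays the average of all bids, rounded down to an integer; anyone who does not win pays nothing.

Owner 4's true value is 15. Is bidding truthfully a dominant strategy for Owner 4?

Consider the case where Owner 1 bids 4, Owner 2 bids 4 and Owner 3 bids 4.
Truthful bid 15: wins, pays 6, utility 15 - 6 = 9.
Bid 10 instead: wins, pays 5, utility 15 - 5 = 10.
Since 10 > 9, bidding 10 is strictly better here, so truthful bidding is not dominant.

No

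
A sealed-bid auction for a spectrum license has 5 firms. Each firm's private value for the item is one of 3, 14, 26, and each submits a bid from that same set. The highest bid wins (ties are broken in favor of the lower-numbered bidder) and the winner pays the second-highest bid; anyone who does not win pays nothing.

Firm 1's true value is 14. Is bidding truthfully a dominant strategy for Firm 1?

Check each profile of the others' bids and compare truth against every alternative bid.
Others bid (3, 3, 3, 3): truth gives 11, best alternative gives 11.
Others bid (3, 3, 3, 14): truth gives 0, best alternative gives 0.
Others bid (3, 3, 3, 26): truth gives 0, best alternative gives 0.
Others bid (3, 3, 14, 3): truth gives 0, best alternative gives 0.
Others bid (3, 3, 14, 14): truth gives 0, best alternative gives 0.
Others bid (3, 3, 14, 26): truth gives 0, best alternative gives 0.
(Remaining 75 profiles checked similarly; truth is weakly best in each.)
In every case the truthful bid is at least as good as any alternative, so it is a dominant strategy.

Yes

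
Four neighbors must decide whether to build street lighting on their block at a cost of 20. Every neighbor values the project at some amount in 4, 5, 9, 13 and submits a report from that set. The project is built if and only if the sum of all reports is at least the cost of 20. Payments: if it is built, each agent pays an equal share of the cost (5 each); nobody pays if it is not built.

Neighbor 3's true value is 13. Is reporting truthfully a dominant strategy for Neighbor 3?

Yes

Check each profile of the others' reports and compare truth against every alternative report.
Others report (4, 4, 4): truth gives 8, best alternative gives 8.
Others report (4, 4, 5): truth gives 8, best alternative gives 8.
Others report (4, 4, 9): truth gives 8, best alternative gives 8.
Others report (4, 4, 13): truth gives 8, best alternative gives 8.
Others report (4, 5, 4): truth gives 8, best alternative gives 8.
Others report (4, 5, 5): truth gives 8, best alternative gives 8.
(Remaining 58 profiles checked similarly; truth is weakly best in each.)
In every case the truthful report is at least as good as any alternative, so it is a dominant strategy.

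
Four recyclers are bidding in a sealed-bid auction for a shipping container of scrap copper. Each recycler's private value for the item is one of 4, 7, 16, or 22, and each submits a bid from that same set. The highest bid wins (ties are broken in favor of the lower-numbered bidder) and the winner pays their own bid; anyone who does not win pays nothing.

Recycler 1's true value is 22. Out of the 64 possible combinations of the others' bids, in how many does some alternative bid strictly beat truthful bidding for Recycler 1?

Others bid (4, 4, 4): truth gives 0; bid 4 gives 18 > 0. Violating.
Others bid (4, 4, 7): truth gives 0; bid 7 gives 15 > 0. Violating.
Others bid (4, 4, 16): truth gives 0; bid 16 gives 6 > 0. Violating.
Others bid (4, 7, 4): truth gives 0; bid 7 gives 15 > 0. Violating.
Others bid (4, 4, 22): truth gives 0; no alternative beats it.
Others bid (4, 7, 22): truth gives 0; no alternative beats it.
(Checking all 64 profiles: 27 have a profitable deviation, 37 do not.)

27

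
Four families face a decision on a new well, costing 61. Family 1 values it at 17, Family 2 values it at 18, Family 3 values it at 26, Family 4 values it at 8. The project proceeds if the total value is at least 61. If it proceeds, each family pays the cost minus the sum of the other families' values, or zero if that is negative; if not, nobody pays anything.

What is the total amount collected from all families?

37

Total value 69 ≥ cost 61, so it is built.
Family 1: others sum to 52; max(0, 61 - 52) = 9.
Family 2: others sum to 51; max(0, 61 - 51) = 10.
Family 3: others sum to 43; max(0, 61 - 43) = 18.
Family 4: others sum to 61; max(0, 61 - 61) = 0.
Total collected = 9 + 10 + 18 + 0 = 37.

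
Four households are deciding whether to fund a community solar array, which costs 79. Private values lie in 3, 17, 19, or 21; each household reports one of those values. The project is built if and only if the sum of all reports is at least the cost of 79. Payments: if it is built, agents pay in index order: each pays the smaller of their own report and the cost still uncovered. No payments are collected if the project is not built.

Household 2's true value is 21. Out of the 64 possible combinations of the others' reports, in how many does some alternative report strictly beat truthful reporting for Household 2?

4

Others report (19, 21, 21): truth gives 0; report 19 gives 2 > 0. Violating.
Others report (21, 19, 21): truth gives 0; report 19 gives 2 > 0. Violating.
Others report (21, 21, 19): truth gives 0; report 19 gives 2 > 0. Violating.
Others report (21, 21, 21): truth gives 0; report 17 gives 4 > 0. Violating.
Others report (3, 3, 3): truth gives 0; no alternative beats it.
Others report (3, 3, 17): truth gives 0; no alternative beats it.
(Checking all 64 profiles: 4 have a profitable deviation, 60 do not.)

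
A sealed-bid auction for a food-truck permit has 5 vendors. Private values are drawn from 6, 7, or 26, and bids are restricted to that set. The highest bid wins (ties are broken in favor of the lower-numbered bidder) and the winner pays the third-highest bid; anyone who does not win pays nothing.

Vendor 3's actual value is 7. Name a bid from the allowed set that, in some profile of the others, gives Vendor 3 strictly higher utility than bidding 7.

Suppose Vendor 1 bids 6, Vendor 2 bids 6, Vendor 4 bids 6 and Vendor 5 bids 26.
Bid 7: loses, pays 0, utility 0.
Bid 26: wins, pays 6, utility 7 - 6 = 1.
So bidding 26 beats truth here (1 > 0).

26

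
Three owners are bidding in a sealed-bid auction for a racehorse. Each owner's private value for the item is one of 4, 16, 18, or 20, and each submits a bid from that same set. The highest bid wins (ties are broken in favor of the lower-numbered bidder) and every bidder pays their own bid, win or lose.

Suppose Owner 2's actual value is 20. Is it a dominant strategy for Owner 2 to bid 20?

Consider the case where Owner 1 bids 4 and Owner 3 bids 4.
Truthful bid 20: wins, pays 20, utility 20 - 20 = 0.
Bid 16 instead: wins, pays 16, utility 20 - 16 = 4.
Since 4 > 0, bidding 16 is strictly better here, so truthful bidding is not dominant.

No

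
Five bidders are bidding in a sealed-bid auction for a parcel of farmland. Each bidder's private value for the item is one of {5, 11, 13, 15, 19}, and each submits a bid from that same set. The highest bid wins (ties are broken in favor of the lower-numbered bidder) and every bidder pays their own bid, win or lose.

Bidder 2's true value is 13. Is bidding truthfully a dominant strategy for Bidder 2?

No

Consider the case where Bidder 1 bids 5, Bidder 3 bids 5, Bidder 4 bids 5 and Bidder 5 bids 5.
Truthful bid 13: wins, pays 13, utility 13 - 13 = 0.
Bid 11 instead: wins, pays 11, utility 13 - 11 = 2.
Since 2 > 0, bidding 11 is strictly better here, so truthful bidding is not dominant.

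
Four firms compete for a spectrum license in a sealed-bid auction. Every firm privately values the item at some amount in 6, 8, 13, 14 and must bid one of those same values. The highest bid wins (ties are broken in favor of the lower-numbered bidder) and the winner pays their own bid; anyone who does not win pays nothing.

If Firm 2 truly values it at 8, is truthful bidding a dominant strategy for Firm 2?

Check each profile of the others' bids and compare truth against every alternative bid.
Others bid (6, 6, 6): truth gives 0, best alternative gives 0.
Others bid (6, 6, 8): truth gives 0, best alternative gives 0.
Others bid (6, 6, 13): truth gives 0, best alternative gives 0.
Others bid (6, 6, 14): truth gives 0, best alternative gives 0.
Others bid (6, 8, 6): truth gives 0, best alternative gives 0.
Others bid (6, 8, 8): truth gives 0, best alternative gives 0.
(Remaining 58 profiles checked similarly; truth is weakly best in each.)
In every case the truthful bid is at least as good as any alternative, so it is a dominant strategy.

Yes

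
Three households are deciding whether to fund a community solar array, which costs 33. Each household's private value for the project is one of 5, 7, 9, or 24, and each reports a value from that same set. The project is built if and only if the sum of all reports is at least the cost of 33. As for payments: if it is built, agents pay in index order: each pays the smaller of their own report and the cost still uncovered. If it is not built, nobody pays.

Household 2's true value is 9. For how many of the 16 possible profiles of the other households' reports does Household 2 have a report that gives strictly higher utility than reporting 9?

7

Others report (5, 24): truth gives 0; report 5 gives 4 > 0. Violating.
Others report (7, 24): truth gives 0; report 5 gives 4 > 0. Violating.
Others report (9, 24): truth gives 0; report 5 gives 4 > 0. Violating.
Others report (24, 5): truth gives 0; report 5 gives 4 > 0. Violating.
Others report (5, 5): truth gives 0; no alternative beats it.
Others report (5, 7): truth gives 0; no alternative beats it.
(Checking all 16 profiles: 7 have a profitable deviation, 9 do not.)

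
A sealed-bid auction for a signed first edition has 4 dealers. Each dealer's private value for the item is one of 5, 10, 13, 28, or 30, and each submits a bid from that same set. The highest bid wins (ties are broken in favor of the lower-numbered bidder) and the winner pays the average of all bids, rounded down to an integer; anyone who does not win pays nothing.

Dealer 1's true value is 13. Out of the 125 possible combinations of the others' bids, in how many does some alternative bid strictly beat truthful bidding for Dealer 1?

7

Others bid (5, 5, 5): truth gives 6; bid 5 gives 8 > 6. Violating.
Others bid (5, 5, 10): truth gives 5; bid 10 gives 6 > 5. Violating.
Others bid (5, 10, 5): truth gives 5; bid 10 gives 6 > 5. Violating.
Others bid (5, 10, 10): truth gives 4; bid 10 gives 5 > 4. Violating.
Others bid (5, 5, 13): truth gives 4; no alternative beats it.
Others bid (5, 5, 28): truth gives 0; no alternative beats it.
(Checking all 125 profiles: 7 have a profitable deviation, 118 do not.)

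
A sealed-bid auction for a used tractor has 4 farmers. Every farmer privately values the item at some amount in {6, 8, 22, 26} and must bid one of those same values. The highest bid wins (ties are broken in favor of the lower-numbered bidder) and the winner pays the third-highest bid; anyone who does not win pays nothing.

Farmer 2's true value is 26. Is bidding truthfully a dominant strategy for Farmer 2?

Check each profile of the others' bids and compare truth against every alternative bid.
Others bid (6, 6, 26): truth gives 20, best alternative gives 0.
Others bid (6, 26, 6): truth gives 20, best alternative gives 0.
Others bid (22, 6, 6): truth gives 20, best alternative gives 0.
Others bid (6, 8, 26): truth gives 18, best alternative gives 0.
Others bid (6, 26, 8): truth gives 18, best alternative gives 0.
Others bid (8, 6, 26): truth gives 18, best alternative gives 0.
(Remaining 58 profiles checked similarly; truth is weakly best in each.)
In every case the truthful bid is at least as good as any alternative, so it is a dominant strategy.

Yes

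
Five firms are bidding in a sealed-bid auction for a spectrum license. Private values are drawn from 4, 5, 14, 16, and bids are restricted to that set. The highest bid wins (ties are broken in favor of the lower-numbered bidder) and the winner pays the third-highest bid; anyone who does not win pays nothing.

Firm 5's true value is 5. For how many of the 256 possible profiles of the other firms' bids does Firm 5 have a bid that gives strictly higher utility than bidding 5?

8

Others bid (4, 4, 4, 5): truth gives 0; bid 14 gives 1 > 0. Violating.
Others bid (4, 4, 4, 14): truth gives 0; bid 16 gives 1 > 0. Violating.
Others bid (4, 4, 5, 4): truth gives 0; bid 14 gives 1 > 0. Violating.
Others bid (4, 4, 14, 4): truth gives 0; bid 16 gives 1 > 0. Violating.
Others bid (4, 4, 4, 4): truth gives 1; no alternative beats it.
Others bid (4, 4, 4, 16): truth gives 0; no alternative beats it.
(Checking all 256 profiles: 8 have a profitable deviation, 248 do not.)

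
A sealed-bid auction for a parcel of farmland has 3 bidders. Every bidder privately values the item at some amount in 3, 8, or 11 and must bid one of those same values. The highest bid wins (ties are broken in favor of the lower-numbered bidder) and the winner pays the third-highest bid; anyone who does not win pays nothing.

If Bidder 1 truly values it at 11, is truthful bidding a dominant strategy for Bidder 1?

Check each profile of the others' bids and compare truth against every alternative bid.
Others bid (3, 11): truth gives 8, best alternative gives 0.
Others bid (11, 3): truth gives 8, best alternative gives 0.
Others bid (8, 11): truth gives 3, best alternative gives 0.
Others bid (11, 8): truth gives 3, best alternative gives 0.
Others bid (3, 3): truth gives 8, best alternative gives 8.
Others bid (3, 8): truth gives 8, best alternative gives 8.
(Remaining 3 profiles checked similarly; truth is weakly best in each.)
In every case the truthful bid is at least as good as any alternative, so it is a dominant strategy.

Yes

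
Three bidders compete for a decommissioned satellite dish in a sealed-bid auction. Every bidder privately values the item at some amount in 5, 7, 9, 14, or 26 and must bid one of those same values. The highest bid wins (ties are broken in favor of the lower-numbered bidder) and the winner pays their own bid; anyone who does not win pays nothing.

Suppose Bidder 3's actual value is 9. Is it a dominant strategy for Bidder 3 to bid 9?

Consider the case where Bidder 1 bids 5 and Bidder 2 bids 5.
Truthful bid 9: wins, pays 9, utility 9 - 9 = 0.
Bid 7 instead: wins, pays 7, utility 9 - 7 = 2.
Since 2 > 0, bidding 7 is strictly better here, so truthful bidding is not dominant.

No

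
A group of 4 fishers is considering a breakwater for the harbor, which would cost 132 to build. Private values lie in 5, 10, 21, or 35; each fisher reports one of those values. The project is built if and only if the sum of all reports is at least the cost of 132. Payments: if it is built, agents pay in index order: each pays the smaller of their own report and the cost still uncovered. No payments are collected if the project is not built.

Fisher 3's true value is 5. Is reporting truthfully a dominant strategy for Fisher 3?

Check each profile of the others' reports and compare truth against every alternative report.
Others report (5, 5, 5): truth gives 0, best alternative gives 0.
Others report (5, 5, 10): truth gives 0, best alternative gives 0.
Others report (5, 5, 21): truth gives 0, best alternative gives 0.
Others report (5, 5, 35): truth gives 0, best alternative gives 0.
Others report (5, 10, 5): truth gives 0, best alternative gives 0.
Others report (5, 10, 10): truth gives 0, best alternative gives 0.
(Remaining 58 profiles checked similarly; truth is weakly best in each.)
In every case the truthful report is at least as good as any alternative, so it is a dominant strategy.

Yes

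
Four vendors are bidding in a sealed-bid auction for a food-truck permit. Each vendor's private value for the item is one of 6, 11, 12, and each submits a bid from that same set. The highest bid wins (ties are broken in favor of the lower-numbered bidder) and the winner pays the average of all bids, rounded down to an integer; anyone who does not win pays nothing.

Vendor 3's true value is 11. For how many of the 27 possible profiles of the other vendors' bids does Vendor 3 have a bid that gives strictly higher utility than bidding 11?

Others bid (6, 6, 12): truth gives 0; bid 12 gives 2 > 0. Violating.
Others bid (6, 11, 6): truth gives 0; bid 12 gives 3 > 0. Violating.
Others bid (6, 11, 11): truth gives 0; bid 12 gives 1 > 0. Violating.
Others bid (6, 11, 12): truth gives 0; bid 12 gives 1 > 0. Violating.
Others bid (6, 6, 6): truth gives 4; no alternative beats it.
Others bid (6, 6, 11): truth gives 3; no alternative beats it.
(Checking all 27 profiles: 8 have a profitable deviation, 19 do not.)

8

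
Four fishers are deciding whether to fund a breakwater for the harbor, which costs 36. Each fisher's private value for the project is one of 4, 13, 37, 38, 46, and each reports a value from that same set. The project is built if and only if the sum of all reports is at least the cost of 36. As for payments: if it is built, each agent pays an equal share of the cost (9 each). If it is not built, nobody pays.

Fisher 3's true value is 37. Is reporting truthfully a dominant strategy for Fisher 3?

Check each profile of the others' reports and compare truth against every alternative report.
Others report (4, 4, 4): truth gives 28, best alternative gives 28.
Others report (4, 4, 13): truth gives 28, best alternative gives 28.
Others report (4, 4, 37): truth gives 28, best alternative gives 28.
Others report (4, 4, 38): truth gives 28, best alternative gives 28.
Others report (4, 4, 46): truth gives 28, best alternative gives 28.
Others report (4, 13, 4): truth gives 28, best alternative gives 28.
(Remaining 119 profiles checked similarly; truth is weakly best in each.)
In every case the truthful report is at least as good as any alternative, so it is a dominant strategy.

Yes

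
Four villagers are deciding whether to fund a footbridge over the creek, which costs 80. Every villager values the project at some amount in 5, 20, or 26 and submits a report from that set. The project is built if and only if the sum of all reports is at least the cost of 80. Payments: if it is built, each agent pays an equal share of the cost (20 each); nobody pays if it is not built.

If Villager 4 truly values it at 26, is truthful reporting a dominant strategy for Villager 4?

Check each profile of the others' reports and compare truth against every alternative report.
Others report (5, 26, 26): truth gives 6, best alternative gives 0.
Others report (26, 5, 26): truth gives 6, best alternative gives 0.
Others report (26, 26, 5): truth gives 6, best alternative gives 0.
Others report (20, 20, 20): truth gives 6, best alternative gives 6.
Others report (20, 20, 26): truth gives 6, best alternative gives 6.
Others report (20, 26, 20): truth gives 6, best alternative gives 6.
(Remaining 21 profiles checked similarly; truth is weakly best in each.)
In every case the truthful report is at least as good as any alternative, so it is a dominant strategy.

Yes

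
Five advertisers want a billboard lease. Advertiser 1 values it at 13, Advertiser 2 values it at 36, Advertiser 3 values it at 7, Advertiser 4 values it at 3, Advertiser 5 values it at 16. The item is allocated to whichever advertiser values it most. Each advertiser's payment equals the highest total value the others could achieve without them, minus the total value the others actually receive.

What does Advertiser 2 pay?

16

Advertiser 2 has the highest value and receives the item.
Without Advertiser 2, the item would go to the next-highest value, 16, so the others could achieve 16.
With Advertiser 2 present and winning, the others receive nothing, so their total is 0.
Payment = 16 - 0 = 16.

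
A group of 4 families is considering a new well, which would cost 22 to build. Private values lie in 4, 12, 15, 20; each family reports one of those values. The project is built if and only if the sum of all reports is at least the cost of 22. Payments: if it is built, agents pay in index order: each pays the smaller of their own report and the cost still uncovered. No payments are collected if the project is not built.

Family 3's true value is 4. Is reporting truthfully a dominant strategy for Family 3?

Check each profile of the others' reports and compare truth against every alternative report.
Others report (4, 4, 4): truth gives 0, best alternative gives -8.
Others report (4, 4, 12): truth gives 0, best alternative gives -8.
Others report (4, 4, 15): truth gives 0, best alternative gives -8.
Others report (4, 4, 20): truth gives 0, best alternative gives -8.
Others report (4, 12, 4): truth gives 0, best alternative gives -2.
Others report (4, 12, 12): truth gives 0, best alternative gives -2.
(Remaining 58 profiles checked similarly; truth is weakly best in each.)
In every case the truthful report is at least as good as any alternative, so it is a dominant strategy.

Yes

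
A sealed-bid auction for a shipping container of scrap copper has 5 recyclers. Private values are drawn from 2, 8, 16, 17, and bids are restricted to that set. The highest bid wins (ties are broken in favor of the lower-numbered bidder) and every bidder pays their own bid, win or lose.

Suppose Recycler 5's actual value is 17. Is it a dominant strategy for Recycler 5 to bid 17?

Consider the case where Recycler 1 bids 2, Recycler 2 bids 2, Recycler 3 bids 2 and Recycler 4 bids 2.
Truthful bid 17: wins, pays 17, utility 17 - 17 = 0.
Bid 8 instead: wins, pays 8, utility 17 - 8 = 9.
Since 9 > 0, bidding 8 is strictly better here, so truthful bidding is not dominant.

No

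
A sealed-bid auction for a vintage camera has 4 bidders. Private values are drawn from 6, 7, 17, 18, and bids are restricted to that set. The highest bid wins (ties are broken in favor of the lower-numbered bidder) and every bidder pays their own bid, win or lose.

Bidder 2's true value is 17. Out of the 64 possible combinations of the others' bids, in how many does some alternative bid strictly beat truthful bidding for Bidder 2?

50

Others bid (6, 6, 6): truth gives 0; bid 7 gives 10 > 0. Violating.
Others bid (6, 6, 7): truth gives 0; bid 7 gives 10 > 0. Violating.
Others bid (6, 6, 18): truth gives -17; bid 18 gives -1 > -17. Violating.
Others bid (6, 7, 6): truth gives 0; bid 7 gives 10 > 0. Violating.
Others bid (6, 6, 17): truth gives 0; no alternative beats it.
Others bid (6, 7, 17): truth gives 0; no alternative beats it.
(Checking all 64 profiles: 50 have a profitable deviation, 14 do not.)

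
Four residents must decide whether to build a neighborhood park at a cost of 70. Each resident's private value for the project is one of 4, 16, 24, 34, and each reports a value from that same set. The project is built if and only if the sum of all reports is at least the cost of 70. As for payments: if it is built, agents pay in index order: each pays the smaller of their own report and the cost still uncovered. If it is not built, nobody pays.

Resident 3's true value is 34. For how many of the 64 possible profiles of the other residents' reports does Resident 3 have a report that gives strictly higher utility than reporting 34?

Others report (4, 16, 34): truth gives 0; report 16 gives 18 > 0. Violating.
Others report (4, 24, 24): truth gives 0; report 24 gives 10 > 0. Violating.
Others report (4, 24, 34): truth gives 0; report 16 gives 18 > 0. Violating.
Others report (4, 34, 16): truth gives 2; report 16 gives 18 > 2. Violating.
Others report (4, 4, 4): truth gives 0; no alternative beats it.
Others report (4, 4, 16): truth gives 0; no alternative beats it.
(Checking all 64 profiles: 38 have a profitable deviation, 26 do not.)

38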